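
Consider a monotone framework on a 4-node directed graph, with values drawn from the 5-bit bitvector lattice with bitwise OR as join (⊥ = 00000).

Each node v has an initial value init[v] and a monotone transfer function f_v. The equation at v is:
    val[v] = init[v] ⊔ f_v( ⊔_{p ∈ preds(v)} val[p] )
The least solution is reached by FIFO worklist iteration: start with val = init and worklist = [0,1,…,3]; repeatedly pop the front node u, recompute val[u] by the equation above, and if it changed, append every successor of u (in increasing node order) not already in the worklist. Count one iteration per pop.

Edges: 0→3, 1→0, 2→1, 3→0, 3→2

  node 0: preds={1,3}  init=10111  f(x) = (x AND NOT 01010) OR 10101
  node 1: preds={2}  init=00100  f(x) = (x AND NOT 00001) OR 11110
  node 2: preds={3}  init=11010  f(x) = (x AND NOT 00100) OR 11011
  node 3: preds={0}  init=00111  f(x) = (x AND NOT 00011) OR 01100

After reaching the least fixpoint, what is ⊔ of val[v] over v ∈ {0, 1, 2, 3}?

Worklist (7 pops):
  #1 pop 0: in=00111 → 10111 (no change)
  #2 pop 1: in=11010 → 11110 (was 00100); enqueue [0]
  #3 pop 2: in=00111 → 11011 (was 11010); enqueue [1]
  #4 pop 3: in=10111 → 11111 (was 00111); enqueue [2]
  #5 pop 0: in=11111 → 10111 (no change)
  #6 pop 1: in=11011 → 11110 (no change)
  #7 pop 2: in=11111 → 11011 (no change)

Fixpoint:
  val[0] = 10111
  val[1] = 11110
  val[2] = 11011
  val[3] = 11111

11111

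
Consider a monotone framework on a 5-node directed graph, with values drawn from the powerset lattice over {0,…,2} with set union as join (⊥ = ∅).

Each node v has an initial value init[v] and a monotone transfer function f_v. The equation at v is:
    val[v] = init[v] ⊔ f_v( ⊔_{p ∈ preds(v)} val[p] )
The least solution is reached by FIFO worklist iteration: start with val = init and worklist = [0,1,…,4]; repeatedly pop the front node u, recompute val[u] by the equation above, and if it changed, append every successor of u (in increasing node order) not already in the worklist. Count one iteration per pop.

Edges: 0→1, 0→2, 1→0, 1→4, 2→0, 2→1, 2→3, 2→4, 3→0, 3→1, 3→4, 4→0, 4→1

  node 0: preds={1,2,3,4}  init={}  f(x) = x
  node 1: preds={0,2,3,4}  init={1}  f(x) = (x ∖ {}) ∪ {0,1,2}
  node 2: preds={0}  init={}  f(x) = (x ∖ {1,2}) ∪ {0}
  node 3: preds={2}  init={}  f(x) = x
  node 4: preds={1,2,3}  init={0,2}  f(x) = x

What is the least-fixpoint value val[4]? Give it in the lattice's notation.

Trace (7 dequeues):
  [1] u=0 | in {0,1,2} | out {0,1,2} | prev {} | push {}
  [2] u=1 | in {0,1,2} | out {0,1,2} | prev {1} | push {0}
  [3] u=2 | in {0,1,2} | out {0} | prev {} | push {1}
  [4] u=3 | in {0} | out {0} | prev {} | push {}
  [5] u=4 | in {0,1,2} | out {0,1,2} | prev {0,2} | push {}
  [6] u=0 | in {0,1,2} | out {0,1,2} | ==
  [7] u=1 | in {0,1,2} | out {0,1,2} | ==

Converged values:
  [0] {0,1,2}
  [1] {0,1,2}
  [2] {0}
  [3] {0}
  [4] {0,1,2}

{0,1,2}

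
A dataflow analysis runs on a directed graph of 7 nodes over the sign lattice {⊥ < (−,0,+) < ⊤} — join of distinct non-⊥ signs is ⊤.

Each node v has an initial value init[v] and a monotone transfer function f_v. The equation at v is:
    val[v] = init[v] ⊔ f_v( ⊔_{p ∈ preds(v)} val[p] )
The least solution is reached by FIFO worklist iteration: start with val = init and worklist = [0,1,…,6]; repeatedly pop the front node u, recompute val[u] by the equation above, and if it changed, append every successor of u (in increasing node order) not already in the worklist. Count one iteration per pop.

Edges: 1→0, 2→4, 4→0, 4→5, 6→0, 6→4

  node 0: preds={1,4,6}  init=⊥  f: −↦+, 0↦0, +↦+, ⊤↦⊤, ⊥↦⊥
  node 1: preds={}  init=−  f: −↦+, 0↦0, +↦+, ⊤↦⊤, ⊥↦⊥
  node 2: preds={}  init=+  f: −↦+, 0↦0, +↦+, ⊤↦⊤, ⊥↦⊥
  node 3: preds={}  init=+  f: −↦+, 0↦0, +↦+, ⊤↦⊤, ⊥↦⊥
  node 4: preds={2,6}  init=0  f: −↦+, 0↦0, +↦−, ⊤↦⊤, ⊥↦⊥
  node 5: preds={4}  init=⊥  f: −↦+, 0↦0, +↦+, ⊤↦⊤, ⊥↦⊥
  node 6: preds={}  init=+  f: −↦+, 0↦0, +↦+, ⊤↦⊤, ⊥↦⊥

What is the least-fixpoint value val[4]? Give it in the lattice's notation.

⊤

Worklist (8 pops):
  #1 pop 0: in=⊤ → ⊤ (was ⊥); enqueue []
  #2 pop 1: in=⊥ → − (no change)
  #3 pop 2: in=⊥ → + (no change)
  #4 pop 3: in=⊥ → + (no change)
  #5 pop 4: in=+ → ⊤ (was 0); enqueue [0]
  #6 pop 5: in=⊤ → ⊤ (was ⊥); enqueue []
  #7 pop 6: in=⊥ → + (no change)
  #8 pop 0: in=⊤ → ⊤ (no change)

Fixpoint:
  val[0] = ⊤
  val[1] = −
  val[2] = +
  val[3] = +
  val[4] = ⊤
  val[5] = ⊤
  val[6] = +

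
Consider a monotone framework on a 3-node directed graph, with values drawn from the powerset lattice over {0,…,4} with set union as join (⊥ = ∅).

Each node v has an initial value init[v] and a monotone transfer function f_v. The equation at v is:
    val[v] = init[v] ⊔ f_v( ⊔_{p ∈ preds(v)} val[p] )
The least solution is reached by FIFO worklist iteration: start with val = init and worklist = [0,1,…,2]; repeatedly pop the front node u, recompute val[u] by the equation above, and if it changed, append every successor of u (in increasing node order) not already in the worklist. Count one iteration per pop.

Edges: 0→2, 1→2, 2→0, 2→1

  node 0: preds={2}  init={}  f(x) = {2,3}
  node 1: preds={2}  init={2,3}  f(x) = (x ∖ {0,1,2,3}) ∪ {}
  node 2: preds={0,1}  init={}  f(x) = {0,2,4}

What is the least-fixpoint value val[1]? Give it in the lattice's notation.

{2,3,4}

Worklist (6 pops):
  #1 pop 0: in={} → {2,3} (was {}); enqueue []
  #2 pop 1: in={} → {2,3} (no change)
  #3 pop 2: in={2,3} → {0,2,4} (was {}); enqueue [0,1]
  #4 pop 0: in={0,2,4} → {2,3} (no change)
  #5 pop 1: in={0,2,4} → {2,3,4} (was {2,3}); enqueue [2]
  #6 pop 2: in={2,3,4} → {0,2,4} (no change)

Fixpoint:
  val[0] = {2,3}
  val[1] = {2,3,4}
  val[2] = {0,2,4}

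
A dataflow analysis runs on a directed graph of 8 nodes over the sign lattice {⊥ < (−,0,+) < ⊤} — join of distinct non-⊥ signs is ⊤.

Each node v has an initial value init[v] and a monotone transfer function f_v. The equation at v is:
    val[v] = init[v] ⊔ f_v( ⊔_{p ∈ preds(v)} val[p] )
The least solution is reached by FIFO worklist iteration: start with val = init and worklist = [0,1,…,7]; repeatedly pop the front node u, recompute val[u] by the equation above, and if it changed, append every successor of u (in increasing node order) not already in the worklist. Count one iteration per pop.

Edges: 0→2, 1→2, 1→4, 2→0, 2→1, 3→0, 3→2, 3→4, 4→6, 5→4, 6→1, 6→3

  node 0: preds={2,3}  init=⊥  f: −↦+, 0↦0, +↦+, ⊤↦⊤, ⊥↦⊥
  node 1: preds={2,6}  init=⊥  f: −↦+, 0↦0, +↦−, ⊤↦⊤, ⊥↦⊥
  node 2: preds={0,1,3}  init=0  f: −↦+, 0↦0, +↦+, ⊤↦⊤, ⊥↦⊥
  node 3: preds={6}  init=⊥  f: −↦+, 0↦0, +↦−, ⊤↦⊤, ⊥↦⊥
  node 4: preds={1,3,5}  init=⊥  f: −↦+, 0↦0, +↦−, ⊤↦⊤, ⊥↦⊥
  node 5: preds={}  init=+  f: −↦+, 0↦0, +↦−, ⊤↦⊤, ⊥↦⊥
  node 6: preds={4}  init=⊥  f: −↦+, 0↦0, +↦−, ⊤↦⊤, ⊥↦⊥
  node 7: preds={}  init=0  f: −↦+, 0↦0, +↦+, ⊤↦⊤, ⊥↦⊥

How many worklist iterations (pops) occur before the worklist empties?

15

Trace (15 dequeues):
  [1] u=0 | in 0 | out 0 | prev ⊥ | push {}
  [2] u=1 | in 0 | out 0 | prev ⊥ | push {}
  [3] u=2 | in 0 | out 0 | ==
  [4] u=3 | in ⊥ | out ⊥ | ==
  [5] u=4 | in ⊤ | out ⊤ | prev ⊥ | push {}
  [6] u=5 | in ⊥ | out + | ==
  [7] u=6 | in ⊤ | out ⊤ | prev ⊥ | push {1,3}
  [8] u=7 | in ⊥ | out 0 | ==
  [9] u=1 | in ⊤ | out ⊤ | prev 0 | push {2,4}
  [10] u=3 | in ⊤ | out ⊤ | prev ⊥ | push {0}
  [11] u=2 | in ⊤ | out ⊤ | prev 0 | push {1}
  [12] u=4 | in ⊤ | out ⊤ | ==
  [13] u=0 | in ⊤ | out ⊤ | prev 0 | push {2}
  [14] u=1 | in ⊤ | out ⊤ | ==
  [15] u=2 | in ⊤ | out ⊤ | ==

Converged values:
  [0] ⊤
  [1] ⊤
  [2] ⊤
  [3] ⊤
  [4] ⊤
  [5] +
  [6] ⊤
  [7] 0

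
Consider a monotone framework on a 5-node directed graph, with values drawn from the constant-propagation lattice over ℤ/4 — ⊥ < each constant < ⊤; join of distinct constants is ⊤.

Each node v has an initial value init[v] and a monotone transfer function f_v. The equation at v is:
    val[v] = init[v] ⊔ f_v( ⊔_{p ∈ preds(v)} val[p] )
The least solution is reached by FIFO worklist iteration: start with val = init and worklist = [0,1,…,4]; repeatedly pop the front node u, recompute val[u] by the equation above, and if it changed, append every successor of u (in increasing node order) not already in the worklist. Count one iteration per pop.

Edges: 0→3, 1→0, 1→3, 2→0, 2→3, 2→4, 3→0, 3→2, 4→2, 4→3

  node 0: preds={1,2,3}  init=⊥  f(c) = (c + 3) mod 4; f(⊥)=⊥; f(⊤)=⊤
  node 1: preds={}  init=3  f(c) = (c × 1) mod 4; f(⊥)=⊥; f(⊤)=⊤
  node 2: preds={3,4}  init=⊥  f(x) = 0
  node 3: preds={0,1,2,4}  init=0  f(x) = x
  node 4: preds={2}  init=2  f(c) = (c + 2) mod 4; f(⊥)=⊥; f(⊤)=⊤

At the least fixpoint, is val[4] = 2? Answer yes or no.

yes

Trace (7 dequeues):
  [1] u=0 | in ⊤ | out ⊤ | prev ⊥ | push {}
  [2] u=1 | in ⊥ | out 3 | ==
  [3] u=2 | in ⊤ | out 0 | prev ⊥ | push {0}
  [4] u=3 | in ⊤ | out ⊤ | prev 0 | push {2}
  [5] u=4 | in 0 | out 2 | ==
  [6] u=0 | in ⊤ | out ⊤ | ==
  [7] u=2 | in ⊤ | out 0 | ==

Converged values:
  [0] ⊤
  [1] 3
  [2] 0
  [3] ⊤
  [4] 2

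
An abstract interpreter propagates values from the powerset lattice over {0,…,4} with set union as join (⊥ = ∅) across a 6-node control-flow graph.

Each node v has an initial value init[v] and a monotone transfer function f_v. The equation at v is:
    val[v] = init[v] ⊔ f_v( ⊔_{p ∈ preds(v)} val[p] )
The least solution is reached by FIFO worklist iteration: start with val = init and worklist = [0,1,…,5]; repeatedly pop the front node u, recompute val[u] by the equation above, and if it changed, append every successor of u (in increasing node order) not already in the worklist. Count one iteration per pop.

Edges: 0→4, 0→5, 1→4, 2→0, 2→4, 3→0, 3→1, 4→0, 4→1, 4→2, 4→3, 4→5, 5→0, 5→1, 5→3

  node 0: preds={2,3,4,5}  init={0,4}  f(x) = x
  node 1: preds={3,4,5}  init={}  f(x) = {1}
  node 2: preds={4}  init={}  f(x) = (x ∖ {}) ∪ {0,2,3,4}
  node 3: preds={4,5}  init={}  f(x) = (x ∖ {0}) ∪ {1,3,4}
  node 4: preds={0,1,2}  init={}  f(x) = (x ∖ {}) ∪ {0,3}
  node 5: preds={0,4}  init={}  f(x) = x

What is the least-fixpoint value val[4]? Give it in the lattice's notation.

{0,1,2,3,4}

Worklist (14 pops):
  #1 pop 0: in={} → {0,4} (no change)
  #2 pop 1: in={} → {1} (was {}); enqueue []
  #3 pop 2: in={} → {0,2,3,4} (was {}); enqueue [0]
  #4 pop 3: in={} → {1,3,4} (was {}); enqueue [1]
  #5 pop 4: in={0,1,2,3,4} → {0,1,2,3,4} (was {}); enqueue [2,3]
  #6 pop 5: in={0,1,2,3,4} → {0,1,2,3,4} (was {}); enqueue []
  #7 pop 0: in={0,1,2,3,4} → {0,1,2,3,4} (was {0,4}); enqueue [4,5]
  #8 pop 1: in={0,1,2,3,4} → {1} (no change)
  #9 pop 2: in={0,1,2,3,4} → {0,1,2,3,4} (was {0,2,3,4}); enqueue [0]
  #10 pop 3: in={0,1,2,3,4} → {1,2,3,4} (was {1,3,4}); enqueue [1]
  #11 pop 4: in={0,1,2,3,4} → {0,1,2,3,4} (no change)
  #12 pop 5: in={0,1,2,3,4} → {0,1,2,3,4} (no change)
  #13 pop 0: in={0,1,2,3,4} → {0,1,2,3,4} (no change)
  #14 pop 1: in={0,1,2,3,4} → {1} (no change)

Fixpoint:
  val[0] = {0,1,2,3,4}
  val[1] = {1}
  val[2] = {0,1,2,3,4}
  val[3] = {1,2,3,4}
  val[4] = {0,1,2,3,4}
  val[5] = {0,1,2,3,4}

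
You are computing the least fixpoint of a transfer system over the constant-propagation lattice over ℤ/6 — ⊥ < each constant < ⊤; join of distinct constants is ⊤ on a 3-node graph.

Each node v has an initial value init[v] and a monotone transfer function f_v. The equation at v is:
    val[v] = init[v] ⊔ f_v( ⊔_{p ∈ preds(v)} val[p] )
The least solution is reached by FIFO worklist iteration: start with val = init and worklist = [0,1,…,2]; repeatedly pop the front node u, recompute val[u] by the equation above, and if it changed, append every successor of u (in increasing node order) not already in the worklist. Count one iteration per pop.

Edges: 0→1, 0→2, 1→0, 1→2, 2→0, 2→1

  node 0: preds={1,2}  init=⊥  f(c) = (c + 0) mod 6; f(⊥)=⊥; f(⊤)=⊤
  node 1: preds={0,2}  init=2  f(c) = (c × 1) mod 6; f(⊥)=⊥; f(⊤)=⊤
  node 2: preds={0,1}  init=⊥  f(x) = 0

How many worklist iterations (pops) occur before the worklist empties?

7

Worklist (7 pops):
  #1 pop 0: in=2 → 2 (was ⊥); enqueue []
  #2 pop 1: in=2 → 2 (no change)
  #3 pop 2: in=2 → 0 (was ⊥); enqueue [0,1]
  #4 pop 0: in=⊤ → ⊤ (was 2); enqueue [2]
  #5 pop 1: in=⊤ → ⊤ (was 2); enqueue [0]
  #6 pop 2: in=⊤ → 0 (no change)
  #7 pop 0: in=⊤ → ⊤ (no change)

Fixpoint:
  val[0] = ⊤
  val[1] = ⊤
  val[2] = 0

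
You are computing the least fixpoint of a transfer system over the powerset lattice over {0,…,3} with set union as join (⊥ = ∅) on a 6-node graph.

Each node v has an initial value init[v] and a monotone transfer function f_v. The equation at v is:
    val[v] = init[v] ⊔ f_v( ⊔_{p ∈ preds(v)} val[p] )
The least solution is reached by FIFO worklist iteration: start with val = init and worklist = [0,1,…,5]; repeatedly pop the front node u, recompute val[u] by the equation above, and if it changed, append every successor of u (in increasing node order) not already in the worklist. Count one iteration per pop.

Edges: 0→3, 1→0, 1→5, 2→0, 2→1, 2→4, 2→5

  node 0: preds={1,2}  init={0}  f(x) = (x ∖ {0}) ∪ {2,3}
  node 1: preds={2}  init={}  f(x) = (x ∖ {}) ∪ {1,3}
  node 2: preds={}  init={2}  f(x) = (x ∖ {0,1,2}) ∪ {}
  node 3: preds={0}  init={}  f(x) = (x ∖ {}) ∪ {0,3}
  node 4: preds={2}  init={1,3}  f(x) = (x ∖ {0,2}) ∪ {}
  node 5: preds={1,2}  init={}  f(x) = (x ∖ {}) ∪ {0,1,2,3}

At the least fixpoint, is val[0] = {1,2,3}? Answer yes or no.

Trace (8 dequeues):
  [1] u=0 | in {2} | out {0,2,3} | prev {0} | push {}
  [2] u=1 | in {2} | out {1,2,3} | prev {} | push {0}
  [3] u=2 | in {} | out {2} | ==
  [4] u=3 | in {0,2,3} | out {0,2,3} | prev {} | push {}
  [5] u=4 | in {2} | out {1,3} | ==
  [6] u=5 | in {1,2,3} | out {0,1,2,3} | prev {} | push {}
  [7] u=0 | in {1,2,3} | out {0,1,2,3} | prev {0,2,3} | push {3}
  [8] u=3 | in {0,1,2,3} | out {0,1,2,3} | prev {0,2,3} | push {}

Converged values:
  [0] {0,1,2,3}
  [1] {1,2,3}
  [2] {2}
  [3] {0,1,2,3}
  [4] {1,3}
  [5] {0,1,2,3}

no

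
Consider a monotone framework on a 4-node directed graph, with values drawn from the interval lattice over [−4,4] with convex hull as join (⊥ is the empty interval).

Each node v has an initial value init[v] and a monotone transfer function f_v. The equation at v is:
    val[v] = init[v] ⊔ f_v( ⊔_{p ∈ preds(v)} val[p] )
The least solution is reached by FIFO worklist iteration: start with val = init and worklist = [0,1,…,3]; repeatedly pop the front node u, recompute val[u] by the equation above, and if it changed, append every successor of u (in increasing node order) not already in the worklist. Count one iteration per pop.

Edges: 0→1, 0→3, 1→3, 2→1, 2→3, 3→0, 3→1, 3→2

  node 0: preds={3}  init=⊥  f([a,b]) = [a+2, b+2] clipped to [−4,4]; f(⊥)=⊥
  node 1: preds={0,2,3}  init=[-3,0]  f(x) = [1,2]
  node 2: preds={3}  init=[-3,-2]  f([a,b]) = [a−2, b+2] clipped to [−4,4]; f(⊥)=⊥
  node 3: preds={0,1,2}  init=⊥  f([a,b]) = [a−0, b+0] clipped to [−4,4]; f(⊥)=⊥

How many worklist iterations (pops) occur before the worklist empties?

Worklist (13 pops):
  #1 pop 0: in=⊥ → ⊥ (no change)
  #2 pop 1: in=[-3,-2] → [-3,2] (was [-3,0]); enqueue []
  #3 pop 2: in=⊥ → [-3,-2] (no change)
  #4 pop 3: in=[-3,2] → [-3,2] (was ⊥); enqueue [0,1,2]
  #5 pop 0: in=[-3,2] → [-1,4] (was ⊥); enqueue [3]
  #6 pop 1: in=[-3,4] → [-3,2] (no change)
  #7 pop 2: in=[-3,2] → [-4,4] (was [-3,-2]); enqueue [1]
  #8 pop 3: in=[-4,4] → [-4,4] (was [-3,2]); enqueue [0,2]
  #9 pop 1: in=[-4,4] → [-3,2] (no change)
  #10 pop 0: in=[-4,4] → [-2,4] (was [-1,4]); enqueue [1,3]
  #11 pop 2: in=[-4,4] → [-4,4] (no change)
  #12 pop 1: in=[-4,4] → [-3,2] (no change)
  #13 pop 3: in=[-4,4] → [-4,4] (no change)

Fixpoint:
  val[0] = [-2,4]
  val[1] = [-3,2]
  val[2] = [-4,4]
  val[3] = [-4,4]

13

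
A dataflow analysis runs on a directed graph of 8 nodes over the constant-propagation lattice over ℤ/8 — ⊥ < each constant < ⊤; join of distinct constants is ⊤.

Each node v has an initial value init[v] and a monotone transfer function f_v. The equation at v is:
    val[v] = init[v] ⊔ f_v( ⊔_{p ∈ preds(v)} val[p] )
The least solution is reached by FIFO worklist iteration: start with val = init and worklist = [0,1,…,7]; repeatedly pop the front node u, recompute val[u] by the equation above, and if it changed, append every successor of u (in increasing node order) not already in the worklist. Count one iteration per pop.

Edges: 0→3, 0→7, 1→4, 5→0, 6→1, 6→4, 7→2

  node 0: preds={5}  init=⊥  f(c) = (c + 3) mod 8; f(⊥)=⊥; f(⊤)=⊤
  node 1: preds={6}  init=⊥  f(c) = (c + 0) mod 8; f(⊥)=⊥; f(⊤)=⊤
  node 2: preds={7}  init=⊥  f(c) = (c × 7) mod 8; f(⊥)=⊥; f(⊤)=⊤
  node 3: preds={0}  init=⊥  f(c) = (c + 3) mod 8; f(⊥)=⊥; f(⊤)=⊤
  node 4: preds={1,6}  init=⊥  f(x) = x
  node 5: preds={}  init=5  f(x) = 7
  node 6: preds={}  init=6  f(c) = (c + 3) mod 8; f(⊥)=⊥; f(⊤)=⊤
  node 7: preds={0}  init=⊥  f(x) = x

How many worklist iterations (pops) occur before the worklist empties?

13

Iteration log — 13 steps:
  step 1. node 0  ⊔preds=5  new=0  old=⊥  +wl: 
  step 2. node 1  ⊔preds=6  new=6  old=⊥  +wl: 
  step 3. node 2  ⊔preds=⊥  new=⊥  stable
  step 4. node 3  ⊔preds=0  new=3  old=⊥  +wl: 
  step 5. node 4  ⊔preds=6  new=6  old=⊥  +wl: 
  step 6. node 5  ⊔preds=⊥  new=⊤  old=5  +wl: 0
  step 7. node 6  ⊔preds=⊥  new=6  stable
  step 8. node 7  ⊔preds=0  new=0  old=⊥  +wl: 2
  step 9. node 0  ⊔preds=⊤  new=⊤  old=0  +wl: 3,7
  step 10. node 2  ⊔preds=0  new=0  old=⊥  +wl: 
  step 11. node 3  ⊔preds=⊤  new=⊤  old=3  +wl: 
  step 12. node 7  ⊔preds=⊤  new=⊤  old=0  +wl: 2
  step 13. node 2  ⊔preds=⊤  new=⊤  old=0  +wl: 

Least fixpoint reached:
  node 0: ⊤
  node 1: 6
  node 2: ⊤
  node 3: ⊤
  node 4: 6
  node 5: ⊤
  node 6: 6
  node 7: ⊤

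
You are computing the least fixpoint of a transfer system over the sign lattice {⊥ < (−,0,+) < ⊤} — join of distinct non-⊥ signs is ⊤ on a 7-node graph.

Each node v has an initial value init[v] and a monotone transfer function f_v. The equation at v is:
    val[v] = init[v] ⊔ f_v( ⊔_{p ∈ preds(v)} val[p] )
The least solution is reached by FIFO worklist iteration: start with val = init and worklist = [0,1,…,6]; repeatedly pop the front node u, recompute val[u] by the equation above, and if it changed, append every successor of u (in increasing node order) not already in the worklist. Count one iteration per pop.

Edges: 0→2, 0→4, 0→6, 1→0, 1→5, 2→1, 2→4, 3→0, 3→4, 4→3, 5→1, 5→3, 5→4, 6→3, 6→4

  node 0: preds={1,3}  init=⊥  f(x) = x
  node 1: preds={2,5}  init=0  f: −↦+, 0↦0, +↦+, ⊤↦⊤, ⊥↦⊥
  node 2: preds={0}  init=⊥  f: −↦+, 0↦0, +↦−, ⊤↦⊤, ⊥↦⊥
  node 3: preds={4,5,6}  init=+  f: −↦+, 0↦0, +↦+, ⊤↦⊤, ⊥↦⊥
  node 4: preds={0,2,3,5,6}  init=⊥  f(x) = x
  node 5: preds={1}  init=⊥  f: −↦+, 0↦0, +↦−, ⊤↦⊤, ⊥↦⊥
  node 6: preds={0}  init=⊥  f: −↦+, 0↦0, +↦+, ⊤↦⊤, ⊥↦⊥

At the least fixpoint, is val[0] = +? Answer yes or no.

Iteration log — 15 steps:
  step 1. node 0  ⊔preds=⊤  new=⊤  old=⊥  +wl: 
  step 2. node 1  ⊔preds=⊥  new=0  stable
  step 3. node 2  ⊔preds=⊤  new=⊤  old=⊥  +wl: 1
  step 4. node 3  ⊔preds=⊥  new=+  stable
  step 5. node 4  ⊔preds=⊤  new=⊤  old=⊥  +wl: 3
  step 6. node 5  ⊔preds=0  new=0  old=⊥  +wl: 4
  step 7. node 6  ⊔preds=⊤  new=⊤  old=⊥  +wl: 
  step 8. node 1  ⊔preds=⊤  new=⊤  old=0  +wl: 0,5
  step 9. node 3  ⊔preds=⊤  new=⊤  old=+  +wl: 
  step 10. node 4  ⊔preds=⊤  new=⊤  stable
  step 11. node 0  ⊔preds=⊤  new=⊤  stable
  step 12. node 5  ⊔preds=⊤  new=⊤  old=0  +wl: 1,3,4
  step 13. node 1  ⊔preds=⊤  new=⊤  stable
  step 14. node 3  ⊔preds=⊤  new=⊤  stable
  step 15. node 4  ⊔preds=⊤  new=⊤  stable

Least fixpoint reached:
  node 0: ⊤
  node 1: ⊤
  node 2: ⊤
  node 3: ⊤
  node 4: ⊤
  node 5: ⊤
  node 6: ⊤

no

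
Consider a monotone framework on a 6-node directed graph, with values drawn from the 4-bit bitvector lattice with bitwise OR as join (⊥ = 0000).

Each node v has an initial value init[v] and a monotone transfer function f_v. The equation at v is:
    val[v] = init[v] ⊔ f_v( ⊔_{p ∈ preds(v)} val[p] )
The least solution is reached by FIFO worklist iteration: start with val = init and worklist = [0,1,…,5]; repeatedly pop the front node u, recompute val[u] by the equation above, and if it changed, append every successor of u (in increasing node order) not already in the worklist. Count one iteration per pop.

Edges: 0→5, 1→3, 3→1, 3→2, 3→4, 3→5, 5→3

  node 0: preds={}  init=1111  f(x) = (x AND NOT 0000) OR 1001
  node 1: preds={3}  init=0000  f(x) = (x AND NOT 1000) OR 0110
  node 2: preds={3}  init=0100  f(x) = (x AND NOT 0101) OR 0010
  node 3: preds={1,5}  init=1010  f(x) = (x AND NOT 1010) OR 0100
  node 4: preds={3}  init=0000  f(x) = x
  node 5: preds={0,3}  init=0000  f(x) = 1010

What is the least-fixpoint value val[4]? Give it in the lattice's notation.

1110

Worklist (9 pops):
  #1 pop 0: in=0000 → 1111 (no change)
  #2 pop 1: in=1010 → 0110 (was 0000); enqueue []
  #3 pop 2: in=1010 → 1110 (was 0100); enqueue []
  #4 pop 3: in=0110 → 1110 (was 1010); enqueue [1,2]
  #5 pop 4: in=1110 → 1110 (was 0000); enqueue []
  #6 pop 5: in=1111 → 1010 (was 0000); enqueue [3]
  #7 pop 1: in=1110 → 0110 (no change)
  #8 pop 2: in=1110 → 1110 (no change)
  #9 pop 3: in=1110 → 1110 (no change)

Fixpoint:
  val[0] = 1111
  val[1] = 0110
  val[2] = 1110
  val[3] = 1110
  val[4] = 1110
  val[5] = 1010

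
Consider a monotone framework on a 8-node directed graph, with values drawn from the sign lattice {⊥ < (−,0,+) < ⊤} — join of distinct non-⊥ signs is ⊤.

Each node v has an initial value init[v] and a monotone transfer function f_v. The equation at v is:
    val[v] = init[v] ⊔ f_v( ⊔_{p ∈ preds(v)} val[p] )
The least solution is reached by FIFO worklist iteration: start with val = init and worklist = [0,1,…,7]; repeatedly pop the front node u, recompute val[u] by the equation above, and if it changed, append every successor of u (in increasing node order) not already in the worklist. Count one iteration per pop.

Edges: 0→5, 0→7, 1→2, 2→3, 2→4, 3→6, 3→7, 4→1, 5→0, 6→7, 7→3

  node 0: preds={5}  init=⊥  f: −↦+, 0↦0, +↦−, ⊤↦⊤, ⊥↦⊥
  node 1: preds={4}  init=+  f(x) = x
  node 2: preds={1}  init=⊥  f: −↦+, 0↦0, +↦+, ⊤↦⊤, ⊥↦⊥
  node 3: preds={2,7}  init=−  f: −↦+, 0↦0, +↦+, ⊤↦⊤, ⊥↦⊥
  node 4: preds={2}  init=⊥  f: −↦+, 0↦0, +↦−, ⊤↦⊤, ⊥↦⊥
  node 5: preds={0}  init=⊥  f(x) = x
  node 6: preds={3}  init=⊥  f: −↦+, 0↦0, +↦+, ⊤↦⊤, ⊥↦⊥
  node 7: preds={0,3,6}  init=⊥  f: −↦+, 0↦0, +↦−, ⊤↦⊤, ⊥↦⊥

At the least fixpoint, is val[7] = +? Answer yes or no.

no

Worklist (14 pops):
  #1 pop 0: in=⊥ → ⊥ (no change)
  #2 pop 1: in=⊥ → + (no change)
  #3 pop 2: in=+ → + (was ⊥); enqueue []
  #4 pop 3: in=+ → ⊤ (was −); enqueue []
  #5 pop 4: in=+ → − (was ⊥); enqueue [1]
  #6 pop 5: in=⊥ → ⊥ (no change)
  #7 pop 6: in=⊤ → ⊤ (was ⊥); enqueue []
  #8 pop 7: in=⊤ → ⊤ (was ⊥); enqueue [3]
  #9 pop 1: in=− → ⊤ (was +); enqueue [2]
  #10 pop 3: in=⊤ → ⊤ (no change)
  #11 pop 2: in=⊤ → ⊤ (was +); enqueue [3,4]
  #12 pop 3: in=⊤ → ⊤ (no change)
  #13 pop 4: in=⊤ → ⊤ (was −); enqueue [1]
  #14 pop 1: in=⊤ → ⊤ (no change)

Fixpoint:
  val[0] = ⊥
  val[1] = ⊤
  val[2] = ⊤
  val[3] = ⊤
  val[4] = ⊤
  val[5] = ⊥
  val[6] = ⊤
  val[7] = ⊤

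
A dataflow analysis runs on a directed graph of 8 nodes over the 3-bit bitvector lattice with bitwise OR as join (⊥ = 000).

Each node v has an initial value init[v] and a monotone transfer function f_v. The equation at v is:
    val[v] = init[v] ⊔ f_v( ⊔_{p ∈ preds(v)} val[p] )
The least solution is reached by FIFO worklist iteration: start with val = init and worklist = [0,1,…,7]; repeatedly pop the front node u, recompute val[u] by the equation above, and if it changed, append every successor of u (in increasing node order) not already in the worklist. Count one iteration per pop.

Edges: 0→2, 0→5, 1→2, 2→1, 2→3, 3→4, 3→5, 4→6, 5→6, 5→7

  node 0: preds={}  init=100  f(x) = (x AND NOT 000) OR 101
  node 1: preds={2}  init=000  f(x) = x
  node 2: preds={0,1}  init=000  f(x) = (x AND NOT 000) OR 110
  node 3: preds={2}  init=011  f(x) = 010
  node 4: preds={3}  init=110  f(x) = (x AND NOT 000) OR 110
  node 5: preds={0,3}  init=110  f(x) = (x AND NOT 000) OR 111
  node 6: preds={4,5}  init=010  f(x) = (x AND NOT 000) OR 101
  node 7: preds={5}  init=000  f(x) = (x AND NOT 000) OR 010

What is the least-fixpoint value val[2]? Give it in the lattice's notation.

Iteration log — 10 steps:
  step 1. node 0  ⊔preds=000  new=101  old=100  +wl: 
  step 2. node 1  ⊔preds=000  new=000  stable
  step 3. node 2  ⊔preds=101  new=111  old=000  +wl: 1
  step 4. node 3  ⊔preds=111  new=011  stable
  step 5. node 4  ⊔preds=011  new=111  old=110  +wl: 
  step 6. node 5  ⊔preds=111  new=111  old=110  +wl: 
  step 7. node 6  ⊔preds=111  new=111  old=010  +wl: 
  step 8. node 7  ⊔preds=111  new=111  old=000  +wl: 
  step 9. node 1  ⊔preds=111  new=111  old=000  +wl: 2
  step 10. node 2  ⊔preds=111  new=111  stable

Least fixpoint reached:
  node 0: 101
  node 1: 111
  node 2: 111
  node 3: 011
  node 4: 111
  node 5: 111
  node 6: 111
  node 7: 111

111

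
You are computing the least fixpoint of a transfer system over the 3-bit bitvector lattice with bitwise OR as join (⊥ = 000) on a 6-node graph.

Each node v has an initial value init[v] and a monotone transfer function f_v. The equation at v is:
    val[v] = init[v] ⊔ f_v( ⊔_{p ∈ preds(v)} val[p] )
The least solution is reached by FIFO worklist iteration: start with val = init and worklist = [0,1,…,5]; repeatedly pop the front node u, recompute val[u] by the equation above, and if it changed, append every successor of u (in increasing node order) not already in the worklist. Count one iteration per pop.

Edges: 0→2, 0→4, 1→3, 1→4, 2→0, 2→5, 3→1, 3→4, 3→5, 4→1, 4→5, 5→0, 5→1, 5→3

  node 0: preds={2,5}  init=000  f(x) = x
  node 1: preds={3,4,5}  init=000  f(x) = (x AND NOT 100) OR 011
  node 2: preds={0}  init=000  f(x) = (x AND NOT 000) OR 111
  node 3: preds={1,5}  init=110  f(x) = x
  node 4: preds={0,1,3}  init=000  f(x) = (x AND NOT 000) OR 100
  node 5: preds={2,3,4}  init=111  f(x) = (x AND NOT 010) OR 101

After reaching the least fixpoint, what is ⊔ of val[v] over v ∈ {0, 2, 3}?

Trace (8 dequeues):
  [1] u=0 | in 111 | out 111 | prev 000 | push {}
  [2] u=1 | in 111 | out 011 | prev 000 | push {}
  [3] u=2 | in 111 | out 111 | prev 000 | push {0}
  [4] u=3 | in 111 | out 111 | prev 110 | push {1}
  [5] u=4 | in 111 | out 111 | prev 000 | push {}
  [6] u=5 | in 111 | out 111 | ==
  [7] u=0 | in 111 | out 111 | ==
  [8] u=1 | in 111 | out 011 | ==

Converged values:
  [0] 111
  [1] 011
  [2] 111
  [3] 111
  [4] 111
  [5] 111

111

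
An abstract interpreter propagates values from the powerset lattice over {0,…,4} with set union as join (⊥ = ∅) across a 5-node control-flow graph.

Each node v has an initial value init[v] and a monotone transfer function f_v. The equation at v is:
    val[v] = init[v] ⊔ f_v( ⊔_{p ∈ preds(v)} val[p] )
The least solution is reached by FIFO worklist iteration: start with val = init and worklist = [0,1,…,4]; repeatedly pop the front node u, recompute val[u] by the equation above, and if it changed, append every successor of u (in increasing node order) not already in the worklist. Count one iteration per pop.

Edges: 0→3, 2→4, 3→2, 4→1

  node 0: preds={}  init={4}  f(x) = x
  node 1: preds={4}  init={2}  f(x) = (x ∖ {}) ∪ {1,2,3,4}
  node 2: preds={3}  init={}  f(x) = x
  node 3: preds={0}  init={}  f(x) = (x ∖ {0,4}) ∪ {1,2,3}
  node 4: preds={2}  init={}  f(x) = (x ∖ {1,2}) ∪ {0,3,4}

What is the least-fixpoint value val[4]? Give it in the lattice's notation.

Worklist (8 pops):
  #1 pop 0: in={} → {4} (no change)
  #2 pop 1: in={} → {1,2,3,4} (was {2}); enqueue []
  #3 pop 2: in={} → {} (no change)
  #4 pop 3: in={4} → {1,2,3} (was {}); enqueue [2]
  #5 pop 4: in={} → {0,3,4} (was {}); enqueue [1]
  #6 pop 2: in={1,2,3} → {1,2,3} (was {}); enqueue [4]
  #7 pop 1: in={0,3,4} → {0,1,2,3,4} (was {1,2,3,4}); enqueue []
  #8 pop 4: in={1,2,3} → {0,3,4} (no change)

Fixpoint:
  val[0] = {4}
  val[1] = {0,1,2,3,4}
  val[2] = {1,2,3}
  val[3] = {1,2,3}
  val[4] = {0,3,4}

{0,3,4}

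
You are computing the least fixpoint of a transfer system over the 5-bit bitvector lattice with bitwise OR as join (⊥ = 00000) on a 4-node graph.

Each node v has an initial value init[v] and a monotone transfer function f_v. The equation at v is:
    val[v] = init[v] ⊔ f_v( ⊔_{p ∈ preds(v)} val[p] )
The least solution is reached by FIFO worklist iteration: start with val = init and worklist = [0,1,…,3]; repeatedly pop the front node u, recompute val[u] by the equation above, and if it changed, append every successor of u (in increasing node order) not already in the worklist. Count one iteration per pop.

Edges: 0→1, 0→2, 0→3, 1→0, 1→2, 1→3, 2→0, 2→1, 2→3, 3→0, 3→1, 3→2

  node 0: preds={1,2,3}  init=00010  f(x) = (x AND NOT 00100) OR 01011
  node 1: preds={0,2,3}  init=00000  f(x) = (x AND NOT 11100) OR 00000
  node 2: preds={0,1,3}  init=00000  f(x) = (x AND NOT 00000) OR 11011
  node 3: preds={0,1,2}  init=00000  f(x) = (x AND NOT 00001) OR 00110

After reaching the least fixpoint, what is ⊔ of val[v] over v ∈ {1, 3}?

11111

Trace (10 dequeues):
  [1] u=0 | in 00000 | out 01011 | prev 00010 | push {}
  [2] u=1 | in 01011 | out 00011 | prev 00000 | push {0}
  [3] u=2 | in 01011 | out 11011 | prev 00000 | push {1}
  [4] u=3 | in 11011 | out 11110 | prev 00000 | push {2}
  [5] u=0 | in 11111 | out 11011 | prev 01011 | push {3}
  [6] u=1 | in 11111 | out 00011 | ==
  [7] u=2 | in 11111 | out 11111 | prev 11011 | push {0,1}
  [8] u=3 | in 11111 | out 11110 | ==
  [9] u=0 | in 11111 | out 11011 | ==
  [10] u=1 | in 11111 | out 00011 | ==

Converged values:
  [0] 11011
  [1] 00011
  [2] 11111
  [3] 11110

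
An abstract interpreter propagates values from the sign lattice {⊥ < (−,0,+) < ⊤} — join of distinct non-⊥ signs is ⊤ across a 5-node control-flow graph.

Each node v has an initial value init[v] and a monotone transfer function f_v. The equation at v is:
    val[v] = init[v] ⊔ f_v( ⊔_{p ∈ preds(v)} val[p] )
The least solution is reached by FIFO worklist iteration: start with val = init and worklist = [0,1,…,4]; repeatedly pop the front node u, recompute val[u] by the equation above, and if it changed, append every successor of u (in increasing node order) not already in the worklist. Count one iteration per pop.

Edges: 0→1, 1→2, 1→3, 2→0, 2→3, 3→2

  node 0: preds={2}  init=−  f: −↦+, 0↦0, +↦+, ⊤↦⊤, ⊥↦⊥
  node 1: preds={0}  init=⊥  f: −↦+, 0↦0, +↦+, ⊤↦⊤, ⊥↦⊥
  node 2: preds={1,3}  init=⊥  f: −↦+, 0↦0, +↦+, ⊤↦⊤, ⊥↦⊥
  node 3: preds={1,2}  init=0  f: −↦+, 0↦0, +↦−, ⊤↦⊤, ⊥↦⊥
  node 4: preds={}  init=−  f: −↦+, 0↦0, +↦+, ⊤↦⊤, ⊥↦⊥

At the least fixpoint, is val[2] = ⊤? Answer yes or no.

yes

Worklist (10 pops):
  #1 pop 0: in=⊥ → − (no change)
  #2 pop 1: in=− → + (was ⊥); enqueue []
  #3 pop 2: in=⊤ → ⊤ (was ⊥); enqueue [0]
  #4 pop 3: in=⊤ → ⊤ (was 0); enqueue [2]
  #5 pop 4: in=⊥ → − (no change)
  #6 pop 0: in=⊤ → ⊤ (was −); enqueue [1]
  #7 pop 2: in=⊤ → ⊤ (no change)
  #8 pop 1: in=⊤ → ⊤ (was +); enqueue [2,3]
  #9 pop 2: in=⊤ → ⊤ (no change)
  #10 pop 3: in=⊤ → ⊤ (no change)

Fixpoint:
  val[0] = ⊤
  val[1] = ⊤
  val[2] = ⊤
  val[3] = ⊤
  val[4] = −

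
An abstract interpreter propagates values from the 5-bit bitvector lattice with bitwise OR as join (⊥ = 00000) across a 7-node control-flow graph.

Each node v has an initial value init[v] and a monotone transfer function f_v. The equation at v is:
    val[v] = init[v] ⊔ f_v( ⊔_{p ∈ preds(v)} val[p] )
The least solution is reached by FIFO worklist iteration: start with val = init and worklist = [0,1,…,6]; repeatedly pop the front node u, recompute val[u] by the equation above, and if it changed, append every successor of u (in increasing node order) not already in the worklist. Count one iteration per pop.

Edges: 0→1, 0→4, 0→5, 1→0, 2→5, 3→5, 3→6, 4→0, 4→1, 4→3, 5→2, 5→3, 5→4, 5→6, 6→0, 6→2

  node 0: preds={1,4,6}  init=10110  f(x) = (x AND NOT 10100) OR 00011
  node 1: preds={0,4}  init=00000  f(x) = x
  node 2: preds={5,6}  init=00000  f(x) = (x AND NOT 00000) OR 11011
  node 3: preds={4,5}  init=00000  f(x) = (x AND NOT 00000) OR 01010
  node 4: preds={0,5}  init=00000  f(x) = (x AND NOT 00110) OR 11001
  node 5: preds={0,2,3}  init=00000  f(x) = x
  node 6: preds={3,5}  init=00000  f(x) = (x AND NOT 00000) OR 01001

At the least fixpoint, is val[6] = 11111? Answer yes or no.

Iteration log — 15 steps:
  step 1. node 0  ⊔preds=00000  new=10111  old=10110  +wl: 
  step 2. node 1  ⊔preds=10111  new=10111  old=00000  +wl: 0
  step 3. node 2  ⊔preds=00000  new=11011  old=00000  +wl: 
  step 4. node 3  ⊔preds=00000  new=01010  old=00000  +wl: 
  step 5. node 4  ⊔preds=10111  new=11001  old=00000  +wl: 1,3
  step 6. node 5  ⊔preds=11111  new=11111  old=00000  +wl: 2,4
  step 7. node 6  ⊔preds=11111  new=11111  old=00000  +wl: 
  step 8. node 0  ⊔preds=11111  new=11111  old=10111  +wl: 5
  step 9. node 1  ⊔preds=11111  new=11111  old=10111  +wl: 0
  step 10. node 3  ⊔preds=11111  new=11111  old=01010  +wl: 6
  step 11. node 2  ⊔preds=11111  new=11111  old=11011  +wl: 
  step 12. node 4  ⊔preds=11111  new=11001  stable
  step 13. node 5  ⊔preds=11111  new=11111  stable
  step 14. node 0  ⊔preds=11111  new=11111  stable
  step 15. node 6  ⊔preds=11111  new=11111  stable

Least fixpoint reached:
  node 0: 11111
  node 1: 11111
  node 2: 11111
  node 3: 11111
  node 4: 11001
  node 5: 11111
  node 6: 11111

yes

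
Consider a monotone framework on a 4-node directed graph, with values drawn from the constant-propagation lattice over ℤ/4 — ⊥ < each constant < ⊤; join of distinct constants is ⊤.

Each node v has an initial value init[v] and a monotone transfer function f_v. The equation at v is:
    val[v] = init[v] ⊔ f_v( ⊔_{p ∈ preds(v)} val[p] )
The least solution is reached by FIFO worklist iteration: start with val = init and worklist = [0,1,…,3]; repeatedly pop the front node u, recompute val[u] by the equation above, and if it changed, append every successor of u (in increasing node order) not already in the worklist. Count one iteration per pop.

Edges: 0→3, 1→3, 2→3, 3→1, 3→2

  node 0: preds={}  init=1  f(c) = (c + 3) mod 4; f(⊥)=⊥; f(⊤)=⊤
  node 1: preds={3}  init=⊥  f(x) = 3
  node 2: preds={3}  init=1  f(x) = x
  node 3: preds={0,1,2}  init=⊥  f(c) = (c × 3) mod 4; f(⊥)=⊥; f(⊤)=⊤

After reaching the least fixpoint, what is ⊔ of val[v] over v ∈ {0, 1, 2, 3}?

⊤

Worklist (7 pops):
  #1 pop 0: in=⊥ → 1 (no change)
  #2 pop 1: in=⊥ → 3 (was ⊥); enqueue []
  #3 pop 2: in=⊥ → 1 (no change)
  #4 pop 3: in=⊤ → ⊤ (was ⊥); enqueue [1,2]
  #5 pop 1: in=⊤ → 3 (no change)
  #6 pop 2: in=⊤ → ⊤ (was 1); enqueue [3]
  #7 pop 3: in=⊤ → ⊤ (no change)

Fixpoint:
  val[0] = 1
  val[1] = 3
  val[2] = ⊤
  val[3] = ⊤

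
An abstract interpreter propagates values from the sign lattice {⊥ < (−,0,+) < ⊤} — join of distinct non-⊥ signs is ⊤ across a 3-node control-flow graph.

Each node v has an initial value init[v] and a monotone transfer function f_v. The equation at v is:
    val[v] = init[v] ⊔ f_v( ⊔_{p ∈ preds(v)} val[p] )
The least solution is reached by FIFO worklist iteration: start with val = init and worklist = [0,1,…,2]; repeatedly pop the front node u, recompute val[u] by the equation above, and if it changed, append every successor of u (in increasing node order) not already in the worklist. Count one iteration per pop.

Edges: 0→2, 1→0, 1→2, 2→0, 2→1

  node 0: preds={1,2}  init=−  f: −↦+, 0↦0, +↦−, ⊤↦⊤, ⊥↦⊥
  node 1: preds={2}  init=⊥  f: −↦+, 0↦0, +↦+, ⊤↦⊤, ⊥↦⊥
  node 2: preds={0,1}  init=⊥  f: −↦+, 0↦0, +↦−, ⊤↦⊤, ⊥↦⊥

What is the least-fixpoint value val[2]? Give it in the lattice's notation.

⊤

Iteration log — 11 steps:
  step 1. node 0  ⊔preds=⊥  new=−  stable
  step 2. node 1  ⊔preds=⊥  new=⊥  stable
  step 3. node 2  ⊔preds=−  new=+  old=⊥  +wl: 0,1
  step 4. node 0  ⊔preds=+  new=−  stable
  step 5. node 1  ⊔preds=+  new=+  old=⊥  +wl: 0,2
  step 6. node 0  ⊔preds=+  new=−  stable
  step 7. node 2  ⊔preds=⊤  new=⊤  old=+  +wl: 0,1
  step 8. node 0  ⊔preds=⊤  new=⊤  old=−  +wl: 2
  step 9. node 1  ⊔preds=⊤  new=⊤  old=+  +wl: 0
  step 10. node 2  ⊔preds=⊤  new=⊤  stable
  step 11. node 0  ⊔preds=⊤  new=⊤  stable

Least fixpoint reached:
  node 0: ⊤
  node 1: ⊤
  node 2: ⊤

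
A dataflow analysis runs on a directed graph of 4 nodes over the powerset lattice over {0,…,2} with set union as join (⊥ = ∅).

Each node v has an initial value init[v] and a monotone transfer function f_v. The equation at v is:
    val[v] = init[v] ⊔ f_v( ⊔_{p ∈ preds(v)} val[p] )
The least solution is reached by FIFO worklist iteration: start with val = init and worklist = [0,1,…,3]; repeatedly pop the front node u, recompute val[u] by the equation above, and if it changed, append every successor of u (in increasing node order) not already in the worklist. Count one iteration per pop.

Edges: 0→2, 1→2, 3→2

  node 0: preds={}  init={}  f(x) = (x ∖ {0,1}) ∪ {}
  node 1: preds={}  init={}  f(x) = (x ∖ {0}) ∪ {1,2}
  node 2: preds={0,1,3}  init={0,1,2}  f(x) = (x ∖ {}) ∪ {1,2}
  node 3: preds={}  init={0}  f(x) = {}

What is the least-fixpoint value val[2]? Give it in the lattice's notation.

{0,1,2}

Trace (4 dequeues):
  [1] u=0 | in {} | out {} | ==
  [2] u=1 | in {} | out {1,2} | prev {} | push {}
  [3] u=2 | in {0,1,2} | out {0,1,2} | ==
  [4] u=3 | in {} | out {0} | ==

Converged values:
  [0] {}
  [1] {1,2}
  [2] {0,1,2}
  [3] {0}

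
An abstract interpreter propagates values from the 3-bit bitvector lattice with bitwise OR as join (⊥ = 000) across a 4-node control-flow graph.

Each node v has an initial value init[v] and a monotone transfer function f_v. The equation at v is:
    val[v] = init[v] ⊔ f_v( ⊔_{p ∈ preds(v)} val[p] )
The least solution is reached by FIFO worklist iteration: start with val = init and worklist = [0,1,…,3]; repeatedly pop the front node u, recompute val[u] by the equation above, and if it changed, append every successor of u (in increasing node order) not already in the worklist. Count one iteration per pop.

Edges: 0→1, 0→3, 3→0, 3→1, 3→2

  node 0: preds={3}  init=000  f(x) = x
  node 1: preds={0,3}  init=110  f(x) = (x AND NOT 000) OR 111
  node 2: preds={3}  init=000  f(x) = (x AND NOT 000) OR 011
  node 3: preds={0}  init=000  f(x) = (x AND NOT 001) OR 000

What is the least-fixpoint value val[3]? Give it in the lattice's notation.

Iteration log — 4 steps:
  step 1. node 0  ⊔preds=000  new=000  stable
  step 2. node 1  ⊔preds=000  new=111  old=110  +wl: 
  step 3. node 2  ⊔preds=000  new=011  old=000  +wl: 
  step 4. node 3  ⊔preds=000  new=000  stable

Least fixpoint reached:
  node 0: 000
  node 1: 111
  node 2: 011
  node 3: 000

000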